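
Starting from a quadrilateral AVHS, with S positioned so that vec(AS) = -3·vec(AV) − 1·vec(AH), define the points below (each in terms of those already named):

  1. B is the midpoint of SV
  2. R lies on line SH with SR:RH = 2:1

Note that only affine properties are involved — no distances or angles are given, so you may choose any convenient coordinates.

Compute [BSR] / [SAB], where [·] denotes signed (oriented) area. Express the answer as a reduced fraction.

Assign A = (0, 0), V = (1, 0), H = (0, 1), S = (-3, -1) — the answer is frame-independent, so this choice is without loss of generality.
1. B is the midpoint of SV ⇒ B = (-1, -1/2)
2. R lies on line SH with SR:RH = 2:1 ⇒ R = (-1, 1/3)
2·[BSR] = -5/3, 2·[SAB] = -1/2
[BSR]:[SAB] = -5/3:-1/2 = 10/3

[BSR]:[SAB] = 10/3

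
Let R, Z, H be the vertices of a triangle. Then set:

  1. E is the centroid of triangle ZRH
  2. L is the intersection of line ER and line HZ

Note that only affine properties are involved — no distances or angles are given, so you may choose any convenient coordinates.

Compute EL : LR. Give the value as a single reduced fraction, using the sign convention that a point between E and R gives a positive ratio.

Choose coordinates R = (0, 0), Z = (1, 0), H = (0, 1).
1. E is the centroid of triangle ZRH ⇒ E = (1/3, 1/3)
2. L is the intersection of line ER and line HZ ⇒ L = (1/2, 1/2)
L = E + t·(R−E) with t = -1/2, so EL:LR = t:(1−t) = -1/2:3/2

EL:LR = -1/3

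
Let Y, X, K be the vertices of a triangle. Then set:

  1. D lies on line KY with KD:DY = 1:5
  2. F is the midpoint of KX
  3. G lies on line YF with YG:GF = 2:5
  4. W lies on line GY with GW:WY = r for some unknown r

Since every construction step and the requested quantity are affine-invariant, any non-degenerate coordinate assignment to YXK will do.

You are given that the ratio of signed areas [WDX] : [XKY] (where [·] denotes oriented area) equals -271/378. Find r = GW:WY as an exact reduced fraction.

r = 5/4

Assign Y = (0, 0), X = (1, 0), K = (0, 1) — the answer is frame-independent, so this choice is without loss of generality.
1. D lies on line KY with KD:DY = 1:5 ⇒ D = (0, 5/6)
2. F is the midpoint of KX ⇒ F = (1/2, 1/2)
3. G lies on line YF with YG:GF = 2:5 ⇒ G = (1/7, 1/7)
4. With GW:WY = r, write λ = r/(r+1) so W = G + λ·(Y−G); W is affine-linear in λ
Every point depending on W is an affine combination of W and λ-independent points, so each such coordinate is linear in λ; the λ² term in each signed area is a multiple of (Y−G)×(Y−G) = 0, so 2·[WDX] and 2·[XKY] are each linear in λ. Evaluating at λ=0 and λ=1:
  2·[WDX] = -11/42·λ − 4/7,   2·[XKY] = 1
So [WDX]:[XKY] = (-11/42·λ − 4/7) / (1). Setting this equal to -271/378:
  -11/42·λ − 4/7 = -271/378·(1)  ⇒  λ = 5/9
Then r = λ/(1−λ) = (5/9)/(4/9) = 5/4. Check: with r = 5/4, W = (4/63, 4/63) and [WDX]:[XKY] = -271/378 as required.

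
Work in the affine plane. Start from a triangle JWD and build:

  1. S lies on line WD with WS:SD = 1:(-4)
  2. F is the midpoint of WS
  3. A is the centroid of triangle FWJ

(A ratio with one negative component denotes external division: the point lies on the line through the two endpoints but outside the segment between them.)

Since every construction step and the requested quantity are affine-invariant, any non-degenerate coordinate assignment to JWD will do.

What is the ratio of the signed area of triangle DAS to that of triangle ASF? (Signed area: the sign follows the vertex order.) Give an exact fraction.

[DAS]:[ASF] = 8

Set J = (0, 0), W = (1, 0), D = (0, 1); any affine frame gives the same invariant.
1. S lies on line WD with WS:SD = 1:(-4) ⇒ S = (4/3, -1/3)
2. F is the midpoint of WS ⇒ F = (7/6, -1/6)
3. A is the centroid of triangle FWJ ⇒ A = (13/18, -1/18)
2·[DAS] = 4/9, 2·[ASF] = 1/18
[DAS]:[ASF] = 4/9:1/18 = 8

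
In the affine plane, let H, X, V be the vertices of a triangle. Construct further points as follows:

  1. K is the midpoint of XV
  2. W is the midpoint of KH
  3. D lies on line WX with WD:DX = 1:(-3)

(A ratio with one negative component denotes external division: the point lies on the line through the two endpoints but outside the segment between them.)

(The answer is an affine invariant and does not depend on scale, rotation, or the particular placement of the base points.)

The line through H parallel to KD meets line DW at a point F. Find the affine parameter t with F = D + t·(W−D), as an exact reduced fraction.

t = 2

Choose coordinates H = (0, 0), X = (1, 0), V = (0, 1).
1. K is the midpoint of XV ⇒ K = (1/2, 1/2)
2. W is the midpoint of KH ⇒ W = (1/4, 1/4)
3. D lies on line WX with WD:DX = 1:(-3) ⇒ D = (-1/8, 3/8)
through H parallel to KD: direction (-5/8, -1/8); meets DW at F = (5/8, 1/8)
F = D + t·(W−D) with t = 2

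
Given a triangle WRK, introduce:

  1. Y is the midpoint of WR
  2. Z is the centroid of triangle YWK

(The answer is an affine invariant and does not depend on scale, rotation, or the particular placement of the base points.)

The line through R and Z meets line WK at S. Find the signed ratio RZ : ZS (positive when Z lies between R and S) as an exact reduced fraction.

Set W = (0, 0), R = (1, 0), K = (0, 1); any affine frame gives the same invariant.
1. Y is the midpoint of WR ⇒ Y = (1/2, 0)
2. Z is the centroid of triangle YWK ⇒ Z = (1/6, 1/3)
line RZ meets WK at S = (0, 2/5)
Z = R + t·(S−R) with t = 5/6, so RZ:ZS = 5/6:1/6

RZ:ZS = 5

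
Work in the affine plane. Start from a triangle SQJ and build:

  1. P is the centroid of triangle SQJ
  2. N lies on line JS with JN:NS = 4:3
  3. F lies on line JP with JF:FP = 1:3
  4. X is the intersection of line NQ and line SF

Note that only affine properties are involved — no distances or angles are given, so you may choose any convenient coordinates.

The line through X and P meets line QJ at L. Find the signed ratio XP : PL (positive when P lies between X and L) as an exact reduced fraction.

Choose coordinates S = (0, 0), Q = (1, 0), J = (0, 1).
1. P is the centroid of triangle SQJ ⇒ P = (1/3, 1/3)
2. N lies on line JS with JN:NS = 4:3 ⇒ N = (0, 3/7)
3. F lies on line JP with JF:FP = 1:3 ⇒ F = (1/12, 5/6)
4. X is the intersection of line NQ and line SF ⇒ X = (3/73, 30/73)
line XP meets QJ at L = (37/47, 10/47)
P = X + t·(L−X) with t = 47/120, so XP:PL = 47/120:73/120

XP:PL = 47/73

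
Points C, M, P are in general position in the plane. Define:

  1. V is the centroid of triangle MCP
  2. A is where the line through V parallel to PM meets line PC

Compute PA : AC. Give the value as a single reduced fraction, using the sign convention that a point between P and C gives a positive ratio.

Choose coordinates C = (0, 0), M = (1, 0), P = (0, 1).
1. V is the centroid of triangle MCP ⇒ V = (1/3, 1/3)
2. A is where the line through V parallel to PM meets line PC ⇒ A = (0, 2/3)
A = P + t·(C−P) with t = 1/3, so PA:AC = t:(1−t) = 1/3:2/3

PA:AC = 1/2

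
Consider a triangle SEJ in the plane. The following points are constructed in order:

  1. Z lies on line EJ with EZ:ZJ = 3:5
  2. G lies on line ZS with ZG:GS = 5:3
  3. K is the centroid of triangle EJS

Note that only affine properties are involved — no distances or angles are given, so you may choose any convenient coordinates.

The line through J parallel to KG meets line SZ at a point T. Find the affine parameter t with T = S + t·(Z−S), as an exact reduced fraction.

t = -19/16

Set S = (0, 0), E = (1, 0), J = (0, 1); any affine frame gives the same invariant.
1. Z lies on line EJ with EZ:ZJ = 3:5 ⇒ Z = (5/8, 3/8)
2. G lies on line ZS with ZG:GS = 5:3 ⇒ G = (15/64, 9/64)
3. K is the centroid of triangle EJS ⇒ K = (1/3, 1/3)
through J parallel to KG: direction (-19/192, -37/192); meets SZ at T = (-95/128, -57/128)
T = S + t·(Z−S) with t = -19/16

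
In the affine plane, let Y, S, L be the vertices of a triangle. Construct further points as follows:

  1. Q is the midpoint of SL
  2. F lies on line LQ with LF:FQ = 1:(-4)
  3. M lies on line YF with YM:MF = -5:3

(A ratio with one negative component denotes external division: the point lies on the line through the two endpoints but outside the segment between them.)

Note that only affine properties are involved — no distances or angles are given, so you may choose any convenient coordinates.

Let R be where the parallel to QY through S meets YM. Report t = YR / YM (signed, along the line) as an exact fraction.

Work in coordinates with Y = (0, 0), S = (1, 0), L = (0, 1).
1. Q is the midpoint of SL ⇒ Q = (1/2, 1/2)
2. F lies on line LQ with LF:FQ = 1:(-4) ⇒ F = (-1/6, 7/6)
3. M lies on line YF with YM:MF = -5:3 ⇒ M = (-5/12, 35/12)
through S parallel to QY: direction (-1/2, -1/2); meets YM at R = (1/8, -7/8)
R = Y + t·(M−Y) with t = -3/10

t = -3/10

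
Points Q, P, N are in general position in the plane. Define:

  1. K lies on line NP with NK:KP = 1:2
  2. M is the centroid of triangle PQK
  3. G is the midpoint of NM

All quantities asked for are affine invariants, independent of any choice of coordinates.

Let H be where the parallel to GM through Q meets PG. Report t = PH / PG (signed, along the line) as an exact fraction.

Choose coordinates Q = (0, 0), P = (1, 0), N = (0, 1).
1. K lies on line NP with NK:KP = 1:2 ⇒ K = (1/3, 2/3)
2. M is the centroid of triangle PQK ⇒ M = (4/9, 2/9)
3. G is the midpoint of NM ⇒ G = (2/9, 11/18)
through Q parallel to GM: direction (2/9, -7/18); meets PG at H = (-22/27, 77/54)
H = P + t·(G−P) with t = 7/3

t = 7/3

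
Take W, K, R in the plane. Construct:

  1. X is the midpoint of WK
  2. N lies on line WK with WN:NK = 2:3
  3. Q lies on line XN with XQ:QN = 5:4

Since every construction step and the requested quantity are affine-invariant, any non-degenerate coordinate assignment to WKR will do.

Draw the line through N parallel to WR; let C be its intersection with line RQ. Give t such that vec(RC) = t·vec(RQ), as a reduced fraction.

Work in coordinates with W = (0, 0), K = (1, 0), R = (0, 1).
1. X is the midpoint of WK ⇒ X = (1/2, 0)
2. N lies on line WK with WN:NK = 2:3 ⇒ N = (2/5, 0)
3. Q lies on line XN with XQ:QN = 5:4 ⇒ Q = (4/9, 0)
through N parallel to WR: direction (0, 1); meets RQ at C = (2/5, 1/10)
C = R + t·(Q−R) with t = 9/10

t = 9/10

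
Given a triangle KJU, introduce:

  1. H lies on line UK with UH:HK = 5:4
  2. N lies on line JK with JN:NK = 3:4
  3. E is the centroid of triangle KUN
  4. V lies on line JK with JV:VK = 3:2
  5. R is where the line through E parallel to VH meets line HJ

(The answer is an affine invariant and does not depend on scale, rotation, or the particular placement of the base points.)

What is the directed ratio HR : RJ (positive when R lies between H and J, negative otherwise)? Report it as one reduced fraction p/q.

HR:RJ = 19/107

Choose coordinates K = (0, 0), J = (1, 0), U = (0, 1).
1. H lies on line UK with UH:HK = 5:4 ⇒ H = (0, 4/9)
2. N lies on line JK with JN:NK = 3:4 ⇒ N = (4/7, 0)
3. E is the centroid of triangle KUN ⇒ E = (4/21, 1/3)
4. V lies on line JK with JV:VK = 3:2 ⇒ V = (2/5, 0)
5. R is where the line through E parallel to VH meets line HJ ⇒ R = (19/126, 214/567)
R = H + t·(J−H) with t = 19/126, so HR:RJ = t:(1−t) = 19/126:107/126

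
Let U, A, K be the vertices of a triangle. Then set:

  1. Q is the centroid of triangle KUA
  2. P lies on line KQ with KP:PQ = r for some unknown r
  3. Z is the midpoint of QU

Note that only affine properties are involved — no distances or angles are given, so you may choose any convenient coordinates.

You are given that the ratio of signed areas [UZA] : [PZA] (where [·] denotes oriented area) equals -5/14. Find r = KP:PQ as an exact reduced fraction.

r = 2/3

Assign U = (0, 0), A = (1, 0), K = (0, 1) — the answer is frame-independent, so this choice is without loss of generality.
1. Q is the centroid of triangle KUA ⇒ Q = (1/3, 1/3)
2. With KP:PQ = r, write λ = r/(r+1) so P = K + λ·(Q−K); P is affine-linear in λ
3. Z is the midpoint of QU ⇒ Z = (1/6, 1/6)
Every point depending on P is an affine combination of P and λ-independent points, so each such coordinate is linear in λ; the λ² term in each signed area is a multiple of (Q−K)×(Q−K) = 0, so 2·[UZA] and 2·[PZA] are each linear in λ. Evaluating at λ=0 and λ=1:
  2·[UZA] = -1/6,   2·[PZA] = -1/2·λ + 2/3
So [UZA]:[PZA] = (-1/6) / (-1/2·λ + 2/3). Setting this equal to -5/14:
  -1/6 = -5/14·(-1/2·λ + 2/3)  ⇒  λ = 2/5
Then r = λ/(1−λ) = (2/5)/(3/5) = 2/3. Check: with r = 2/3, P = (2/15, 11/15) and [UZA]:[PZA] = -5/14 as required.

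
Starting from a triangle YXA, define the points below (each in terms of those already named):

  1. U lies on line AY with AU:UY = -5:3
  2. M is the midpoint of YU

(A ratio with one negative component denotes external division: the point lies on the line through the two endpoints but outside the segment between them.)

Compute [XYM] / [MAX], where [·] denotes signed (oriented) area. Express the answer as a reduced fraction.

[XYM]:[MAX] = -3/7

Choose coordinates Y = (0, 0), X = (1, 0), A = (0, 1).
1. U lies on line AY with AU:UY = -5:3 ⇒ U = (0, -3/2)
2. M is the midpoint of YU ⇒ M = (0, -3/4)
2·[XYM] = 3/4, 2·[MAX] = -7/4
[XYM]:[MAX] = 3/4:-7/4 = -3/7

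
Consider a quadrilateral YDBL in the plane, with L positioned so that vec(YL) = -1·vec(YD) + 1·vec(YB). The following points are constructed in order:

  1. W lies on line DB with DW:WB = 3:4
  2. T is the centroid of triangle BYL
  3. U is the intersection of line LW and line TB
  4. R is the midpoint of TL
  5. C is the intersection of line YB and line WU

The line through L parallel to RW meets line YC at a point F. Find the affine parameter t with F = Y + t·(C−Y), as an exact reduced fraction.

Assign Y = (0, 0), D = (1, 0), B = (0, 1), L = (-1, 1) — the answer is frame-independent, so this choice is without loss of generality.
1. W lies on line DB with DW:WB = 3:4 ⇒ W = (4/7, 3/7)
2. T is the centroid of triangle BYL ⇒ T = (-1/3, 2/3)
3. U is the intersection of line LW and line TB ⇒ U = (-4/15, 11/15)
4. R is the midpoint of TL ⇒ R = (-2/3, 5/6)
5. C is the intersection of line YB and line WU ⇒ C = (0, 7/11)
through L parallel to RW: direction (26/21, -17/42); meets YC at F = (0, 35/52)
F = Y + t·(C−Y) with t = 55/52

t = 55/52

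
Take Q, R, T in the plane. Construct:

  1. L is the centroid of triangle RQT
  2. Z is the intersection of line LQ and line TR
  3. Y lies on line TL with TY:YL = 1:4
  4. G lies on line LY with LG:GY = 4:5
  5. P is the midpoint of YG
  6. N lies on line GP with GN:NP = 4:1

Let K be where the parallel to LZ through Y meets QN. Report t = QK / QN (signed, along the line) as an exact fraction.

t = 3/2

Work in coordinates with Q = (0, 0), R = (1, 0), T = (0, 1).
1. L is the centroid of triangle RQT ⇒ L = (1/3, 1/3)
2. Z is the intersection of line LQ and line TR ⇒ Z = (1/2, 1/2)
3. Y lies on line TL with TY:YL = 1:4 ⇒ Y = (1/15, 13/15)
4. G lies on line LY with LG:GY = 4:5 ⇒ G = (29/135, 77/135)
5. P is the midpoint of YG ⇒ P = (19/135, 97/135)
6. N lies on line GP with GN:NP = 4:1 ⇒ N = (7/45, 31/45)
through Y parallel to LZ: direction (1/6, 1/6); meets QN at K = (7/30, 31/30)
K = Q + t·(N−Q) with t = 3/2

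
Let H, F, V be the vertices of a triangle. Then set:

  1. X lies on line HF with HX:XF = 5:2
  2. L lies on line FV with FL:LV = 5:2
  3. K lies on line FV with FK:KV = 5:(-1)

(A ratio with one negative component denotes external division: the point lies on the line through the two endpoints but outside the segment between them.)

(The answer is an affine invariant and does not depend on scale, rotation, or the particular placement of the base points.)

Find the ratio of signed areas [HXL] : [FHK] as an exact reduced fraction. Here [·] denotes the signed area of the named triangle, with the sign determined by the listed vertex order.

[HXL]:[FHK] = -20/49

Assign H = (0, 0), F = (1, 0), V = (0, 1) — the answer is frame-independent, so this choice is without loss of generality.
1. X lies on line HF with HX:XF = 5:2 ⇒ X = (5/7, 0)
2. L lies on line FV with FL:LV = 5:2 ⇒ L = (2/7, 5/7)
3. K lies on line FV with FK:KV = 5:(-1) ⇒ K = (-1/4, 5/4)
2·[HXL] = 25/49, 2·[FHK] = -5/4
[HXL]:[FHK] = 25/49:-5/4 = -20/49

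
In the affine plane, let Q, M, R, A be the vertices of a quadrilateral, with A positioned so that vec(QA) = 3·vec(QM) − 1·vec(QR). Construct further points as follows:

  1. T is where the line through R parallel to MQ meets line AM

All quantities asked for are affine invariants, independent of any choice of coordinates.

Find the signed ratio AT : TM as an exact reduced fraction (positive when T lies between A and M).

AT:TM = -2

Assign Q = (0, 0), M = (1, 0), R = (0, 1), A = (3, -1) — the answer is frame-independent, so this choice is without loss of generality.
1. T is where the line through R parallel to MQ meets line AM ⇒ T = (-1, 1)
T = A + t·(M−A) with t = 2, so AT:TM = t:(1−t) = 2:-1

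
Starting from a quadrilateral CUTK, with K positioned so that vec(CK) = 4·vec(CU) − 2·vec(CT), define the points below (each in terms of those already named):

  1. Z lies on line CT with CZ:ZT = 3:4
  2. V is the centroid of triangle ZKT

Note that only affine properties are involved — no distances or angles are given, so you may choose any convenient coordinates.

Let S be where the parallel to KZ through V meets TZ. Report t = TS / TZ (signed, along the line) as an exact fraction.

t = 2/3

Assign C = (0, 0), U = (1, 0), T = (0, 1), K = (4, -2) — the answer is frame-independent, so this choice is without loss of generality.
1. Z lies on line CT with CZ:ZT = 3:4 ⇒ Z = (0, 3/7)
2. V is the centroid of triangle ZKT ⇒ V = (4/3, -4/21)
through V parallel to KZ: direction (-4, 17/7); meets TZ at S = (0, 13/21)
S = T + t·(Z−T) with t = 2/3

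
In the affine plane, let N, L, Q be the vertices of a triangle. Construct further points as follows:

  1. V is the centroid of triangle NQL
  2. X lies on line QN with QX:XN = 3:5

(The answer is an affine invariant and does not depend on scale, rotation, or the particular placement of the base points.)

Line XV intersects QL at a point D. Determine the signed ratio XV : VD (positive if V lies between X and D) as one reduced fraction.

XV:VD = 1/8

Work in coordinates with N = (0, 0), L = (1, 0), Q = (0, 1).
1. V is the centroid of triangle NQL ⇒ V = (1/3, 1/3)
2. X lies on line QN with QX:XN = 3:5 ⇒ X = (0, 5/8)
line XV meets QL at D = (3, -2)
V = X + t·(D−X) with t = 1/9, so XV:VD = 1/9:8/9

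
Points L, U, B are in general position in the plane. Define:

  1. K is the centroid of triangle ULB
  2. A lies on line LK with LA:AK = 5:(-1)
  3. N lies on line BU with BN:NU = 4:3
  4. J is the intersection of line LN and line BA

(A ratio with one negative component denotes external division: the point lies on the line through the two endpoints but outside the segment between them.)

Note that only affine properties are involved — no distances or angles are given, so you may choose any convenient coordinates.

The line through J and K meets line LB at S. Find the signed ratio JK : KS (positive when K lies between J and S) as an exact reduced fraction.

JK:KS = 17/43

Work in coordinates with L = (0, 0), U = (1, 0), B = (0, 1).
1. K is the centroid of triangle ULB ⇒ K = (1/3, 1/3)
2. A lies on line LK with LA:AK = 5:(-1) ⇒ A = (5/12, 5/12)
3. N lies on line BU with BN:NU = 4:3 ⇒ N = (4/7, 3/7)
4. J is the intersection of line LN and line BA ⇒ J = (20/43, 15/43)
line JK meets LB at S = (0, 5/17)
K = J + t·(S−J) with t = 17/60, so JK:KS = 17/60:43/60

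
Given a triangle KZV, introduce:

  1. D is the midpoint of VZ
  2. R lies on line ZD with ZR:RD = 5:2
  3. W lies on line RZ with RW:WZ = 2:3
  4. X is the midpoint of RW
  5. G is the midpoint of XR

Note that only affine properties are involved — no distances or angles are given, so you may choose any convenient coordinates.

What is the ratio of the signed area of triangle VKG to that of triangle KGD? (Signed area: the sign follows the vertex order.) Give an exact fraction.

Set K = (0, 0), Z = (1, 0), V = (0, 1); any affine frame gives the same invariant.
1. D is the midpoint of VZ ⇒ D = (1/2, 1/2)
2. R lies on line ZD with ZR:RD = 5:2 ⇒ R = (9/14, 5/14)
3. W lies on line RZ with RW:WZ = 2:3 ⇒ W = (11/14, 3/14)
4. X is the midpoint of RW ⇒ X = (5/7, 2/7)
5. G is the midpoint of XR ⇒ G = (19/28, 9/28)
2·[VKG] = 19/28, 2·[KGD] = 5/28
[VKG]:[KGD] = 19/28:5/28 = 19/5

[VKG]:[KGD] = 19/5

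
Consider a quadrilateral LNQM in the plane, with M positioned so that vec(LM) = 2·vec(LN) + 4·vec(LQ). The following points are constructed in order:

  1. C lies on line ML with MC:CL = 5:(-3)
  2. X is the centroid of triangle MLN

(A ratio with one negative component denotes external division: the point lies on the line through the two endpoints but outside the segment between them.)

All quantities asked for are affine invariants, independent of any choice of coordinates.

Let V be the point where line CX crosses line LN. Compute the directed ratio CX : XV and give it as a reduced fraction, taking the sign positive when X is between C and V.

CX:XV = -11/2

Assign L = (0, 0), N = (1, 0), Q = (0, 1), M = (2, 4) — the answer is frame-independent, so this choice is without loss of generality.
1. C lies on line ML with MC:CL = 5:(-3) ⇒ C = (-3, -6)
2. X is the centroid of triangle MLN ⇒ X = (1, 4/3)
line CX meets LN at V = (3/11, 0)
X = C + t·(V−C) with t = 11/9, so CX:XV = 11/9:-2/9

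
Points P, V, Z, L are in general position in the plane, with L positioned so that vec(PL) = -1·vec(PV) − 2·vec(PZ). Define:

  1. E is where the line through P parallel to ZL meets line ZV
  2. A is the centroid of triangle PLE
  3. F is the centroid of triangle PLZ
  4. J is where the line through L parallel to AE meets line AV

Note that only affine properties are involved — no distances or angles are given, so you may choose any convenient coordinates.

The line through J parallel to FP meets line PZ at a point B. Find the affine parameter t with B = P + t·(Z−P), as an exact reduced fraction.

Choose coordinates P = (0, 0), V = (1, 0), Z = (0, 1), L = (-1, -2).
1. E is where the line through P parallel to ZL meets line ZV ⇒ E = (1/4, 3/4)
2. A is the centroid of triangle PLE ⇒ A = (-1/4, -5/12)
3. F is the centroid of triangle PLZ ⇒ F = (-1/3, -1/3)
4. J is where the line through L parallel to AE meets line AV ⇒ J = (-1/3, -4/9)
through J parallel to FP: direction (1/3, 1/3); meets PZ at B = (0, -1/9)
B = P + t·(Z−P) with t = -1/9

t = -1/9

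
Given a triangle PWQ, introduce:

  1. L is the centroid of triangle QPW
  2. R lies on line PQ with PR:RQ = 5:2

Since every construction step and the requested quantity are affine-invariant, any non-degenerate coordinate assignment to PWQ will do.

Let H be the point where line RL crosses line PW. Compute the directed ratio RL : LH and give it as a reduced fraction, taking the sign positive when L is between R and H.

RL:LH = 8/7

Assign P = (0, 0), W = (1, 0), Q = (0, 1) — the answer is frame-independent, so this choice is without loss of generality.
1. L is the centroid of triangle QPW ⇒ L = (1/3, 1/3)
2. R lies on line PQ with PR:RQ = 5:2 ⇒ R = (0, 5/7)
line RL meets PW at H = (5/8, 0)
L = R + t·(H−R) with t = 8/15, so RL:LH = 8/15:7/15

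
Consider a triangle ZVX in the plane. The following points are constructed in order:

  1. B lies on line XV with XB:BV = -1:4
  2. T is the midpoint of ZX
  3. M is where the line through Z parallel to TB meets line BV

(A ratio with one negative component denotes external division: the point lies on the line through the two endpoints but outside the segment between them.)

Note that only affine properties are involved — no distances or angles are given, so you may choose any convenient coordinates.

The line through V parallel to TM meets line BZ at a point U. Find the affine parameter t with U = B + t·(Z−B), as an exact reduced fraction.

Assign Z = (0, 0), V = (1, 0), X = (0, 1) — the answer is frame-independent, so this choice is without loss of generality.
1. B lies on line XV with XB:BV = -1:4 ⇒ B = (-1/3, 4/3)
2. T is the midpoint of ZX ⇒ T = (0, 1/2)
3. M is where the line through Z parallel to TB meets line BV ⇒ M = (-2/3, 5/3)
through V parallel to TM: direction (-2/3, 7/6); meets BZ at U = (-7/9, 28/9)
U = B + t·(Z−B) with t = -4/3

t = -4/3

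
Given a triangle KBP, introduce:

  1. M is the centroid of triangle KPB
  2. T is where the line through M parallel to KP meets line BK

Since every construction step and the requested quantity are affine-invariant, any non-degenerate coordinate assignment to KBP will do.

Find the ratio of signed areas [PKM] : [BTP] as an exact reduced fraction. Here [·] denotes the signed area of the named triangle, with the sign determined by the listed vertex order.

Work in coordinates with K = (0, 0), B = (1, 0), P = (0, 1).
1. M is the centroid of triangle KPB ⇒ M = (1/3, 1/3)
2. T is where the line through M parallel to KP meets line BK ⇒ T = (1/3, 0)
2·[PKM] = 1/3, 2·[BTP] = -2/3
[PKM]:[BTP] = 1/3:-2/3 = -1/2

[PKM]:[BTP] = -1/2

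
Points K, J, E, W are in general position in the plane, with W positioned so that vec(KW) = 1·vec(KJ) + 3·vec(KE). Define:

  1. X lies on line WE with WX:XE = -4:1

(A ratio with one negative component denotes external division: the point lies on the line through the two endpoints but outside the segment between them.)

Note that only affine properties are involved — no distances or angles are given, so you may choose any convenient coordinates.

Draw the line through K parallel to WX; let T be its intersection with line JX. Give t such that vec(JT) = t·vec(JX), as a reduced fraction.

Assign K = (0, 0), J = (1, 0), E = (0, 1), W = (1, 3) — the answer is frame-independent, so this choice is without loss of generality.
1. X lies on line WE with WX:XE = -4:1 ⇒ X = (-1/3, 1/3)
through K parallel to WX: direction (-4/3, -8/3); meets JX at T = (1/9, 2/9)
T = J + t·(X−J) with t = 2/3

t = 2/3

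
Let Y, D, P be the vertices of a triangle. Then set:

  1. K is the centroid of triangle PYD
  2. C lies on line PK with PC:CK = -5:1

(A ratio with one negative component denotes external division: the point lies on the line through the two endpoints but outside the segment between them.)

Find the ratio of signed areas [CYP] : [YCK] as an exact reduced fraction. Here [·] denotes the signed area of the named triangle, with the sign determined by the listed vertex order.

[CYP]:[YCK] = -5

Work in coordinates with Y = (0, 0), D = (1, 0), P = (0, 1).
1. K is the centroid of triangle PYD ⇒ K = (1/3, 1/3)
2. C lies on line PK with PC:CK = -5:1 ⇒ C = (5/12, 1/6)
2·[CYP] = -5/12, 2·[YCK] = 1/12
[CYP]:[YCK] = -5/12:1/12 = -5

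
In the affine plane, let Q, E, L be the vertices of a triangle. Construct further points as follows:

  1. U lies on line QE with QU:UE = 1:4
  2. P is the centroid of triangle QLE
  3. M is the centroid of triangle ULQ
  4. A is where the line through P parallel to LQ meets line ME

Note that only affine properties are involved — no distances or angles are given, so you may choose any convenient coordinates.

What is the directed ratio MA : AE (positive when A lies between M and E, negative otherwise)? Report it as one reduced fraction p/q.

Assign Q = (0, 0), E = (1, 0), L = (0, 1) — the answer is frame-independent, so this choice is without loss of generality.
1. U lies on line QE with QU:UE = 1:4 ⇒ U = (1/5, 0)
2. P is the centroid of triangle QLE ⇒ P = (1/3, 1/3)
3. M is the centroid of triangle ULQ ⇒ M = (1/15, 1/3)
4. A is where the line through P parallel to LQ meets line ME ⇒ A = (1/3, 5/21)
A = M + t·(E−M) with t = 2/7, so MA:AE = t:(1−t) = 2/7:5/7

MA:AE = 2/5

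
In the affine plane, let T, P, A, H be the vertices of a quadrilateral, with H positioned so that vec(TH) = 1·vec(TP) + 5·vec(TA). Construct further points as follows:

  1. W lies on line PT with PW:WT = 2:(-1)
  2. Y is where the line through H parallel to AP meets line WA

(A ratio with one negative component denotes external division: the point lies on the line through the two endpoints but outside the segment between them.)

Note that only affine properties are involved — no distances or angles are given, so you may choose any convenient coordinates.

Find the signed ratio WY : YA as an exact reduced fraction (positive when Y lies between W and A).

Set T = (0, 0), P = (1, 0), A = (0, 1), H = (1, 5); any affine frame gives the same invariant.
1. W lies on line PT with PW:WT = 2:(-1) ⇒ W = (-1, 0)
2. Y is where the line through H parallel to AP meets line WA ⇒ Y = (5/2, 7/2)
Y = W + t·(A−W) with t = 7/2, so WY:YA = t:(1−t) = 7/2:-5/2

WY:YA = -7/5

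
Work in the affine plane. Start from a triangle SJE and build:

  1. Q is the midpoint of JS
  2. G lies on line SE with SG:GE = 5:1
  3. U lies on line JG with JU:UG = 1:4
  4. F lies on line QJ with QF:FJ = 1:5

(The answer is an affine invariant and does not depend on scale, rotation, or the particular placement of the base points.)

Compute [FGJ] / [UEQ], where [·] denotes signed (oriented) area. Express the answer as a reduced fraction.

Set S = (0, 0), J = (1, 0), E = (0, 1); any affine frame gives the same invariant.
1. Q is the midpoint of JS ⇒ Q = (1/2, 0)
2. G lies on line SE with SG:GE = 5:1 ⇒ G = (0, 5/6)
3. U lies on line JG with JU:UG = 1:4 ⇒ U = (4/5, 1/6)
4. F lies on line QJ with QF:FJ = 1:5 ⇒ F = (7/12, 0)
2·[FGJ] = -25/72, 2·[UEQ] = 23/60
[FGJ]:[UEQ] = -25/72:23/60 = -125/138

[FGJ]:[UEQ] = -125/138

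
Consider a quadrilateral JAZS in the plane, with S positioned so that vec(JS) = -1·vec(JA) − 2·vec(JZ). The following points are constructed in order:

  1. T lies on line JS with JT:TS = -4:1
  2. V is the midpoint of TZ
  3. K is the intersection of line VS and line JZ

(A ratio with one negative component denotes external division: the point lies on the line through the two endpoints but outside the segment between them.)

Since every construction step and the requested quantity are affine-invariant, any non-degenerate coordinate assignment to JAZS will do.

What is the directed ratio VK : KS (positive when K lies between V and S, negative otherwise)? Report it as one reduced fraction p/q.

Set J = (0, 0), A = (1, 0), Z = (0, 1), S = (-1, -2); any affine frame gives the same invariant.
1. T lies on line JS with JT:TS = -4:1 ⇒ T = (-4/3, -8/3)
2. V is the midpoint of TZ ⇒ V = (-2/3, -5/6)
3. K is the intersection of line VS and line JZ ⇒ K = (0, 3/2)
K = V + t·(S−V) with t = -2, so VK:KS = t:(1−t) = -2:3

VK:KS = -2/3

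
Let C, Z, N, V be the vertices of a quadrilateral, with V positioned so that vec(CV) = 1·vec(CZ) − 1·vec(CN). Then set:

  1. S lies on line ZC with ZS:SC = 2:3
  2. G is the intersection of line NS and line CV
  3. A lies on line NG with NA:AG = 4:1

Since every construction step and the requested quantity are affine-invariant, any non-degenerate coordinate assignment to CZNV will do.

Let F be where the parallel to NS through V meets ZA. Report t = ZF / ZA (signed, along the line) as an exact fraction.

t = 3/2

Set C = (0, 0), Z = (1, 0), N = (0, 1), V = (1, -1); any affine frame gives the same invariant.
1. S lies on line ZC with ZS:SC = 2:3 ⇒ S = (3/5, 0)
2. G is the intersection of line NS and line CV ⇒ G = (3/2, -3/2)
3. A lies on line NG with NA:AG = 4:1 ⇒ A = (6/5, -1)
through V parallel to NS: direction (3/5, -1); meets ZA at F = (13/10, -3/2)
F = Z + t·(A−Z) with t = 3/2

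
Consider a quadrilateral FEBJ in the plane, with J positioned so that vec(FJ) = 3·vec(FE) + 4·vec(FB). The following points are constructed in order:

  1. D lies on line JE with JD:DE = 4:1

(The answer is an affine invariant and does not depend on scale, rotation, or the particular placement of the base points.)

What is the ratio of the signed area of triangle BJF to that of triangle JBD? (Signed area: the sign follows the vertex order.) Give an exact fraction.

[BJF]:[JBD] = -5/8

Choose coordinates F = (0, 0), E = (1, 0), B = (0, 1), J = (3, 4).
1. D lies on line JE with JD:DE = 4:1 ⇒ D = (7/5, 4/5)
2·[BJF] = -3, 2·[JBD] = 24/5
[BJF]:[JBD] = -3:24/5 = -5/8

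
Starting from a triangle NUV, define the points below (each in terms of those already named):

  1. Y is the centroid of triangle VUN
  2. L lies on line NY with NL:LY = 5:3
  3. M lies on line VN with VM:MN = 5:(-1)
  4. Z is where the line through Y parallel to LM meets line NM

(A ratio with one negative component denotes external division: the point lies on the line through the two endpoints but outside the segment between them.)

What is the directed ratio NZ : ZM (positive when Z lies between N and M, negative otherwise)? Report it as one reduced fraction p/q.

NZ:ZM = -8/3

Work in coordinates with N = (0, 0), U = (1, 0), V = (0, 1).
1. Y is the centroid of triangle VUN ⇒ Y = (1/3, 1/3)
2. L lies on line NY with NL:LY = 5:3 ⇒ L = (5/24, 5/24)
3. M lies on line VN with VM:MN = 5:(-1) ⇒ M = (0, -1/4)
4. Z is where the line through Y parallel to LM meets line NM ⇒ Z = (0, -2/5)
Z = N + t·(M−N) with t = 8/5, so NZ:ZM = t:(1−t) = 8/5:-3/5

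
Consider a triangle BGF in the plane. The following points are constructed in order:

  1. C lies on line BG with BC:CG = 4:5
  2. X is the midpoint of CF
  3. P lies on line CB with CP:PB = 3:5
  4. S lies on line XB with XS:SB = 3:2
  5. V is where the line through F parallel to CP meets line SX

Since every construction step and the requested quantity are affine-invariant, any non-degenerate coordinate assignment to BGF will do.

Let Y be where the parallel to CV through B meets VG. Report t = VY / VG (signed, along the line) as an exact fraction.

t = -4/5

Assign B = (0, 0), G = (1, 0), F = (0, 1) — the answer is frame-independent, so this choice is without loss of generality.
1. C lies on line BG with BC:CG = 4:5 ⇒ C = (4/9, 0)
2. X is the midpoint of CF ⇒ X = (2/9, 1/2)
3. P lies on line CB with CP:PB = 3:5 ⇒ P = (5/18, 0)
4. S lies on line XB with XS:SB = 3:2 ⇒ S = (4/45, 1/5)
5. V is where the line through F parallel to CP meets line SX ⇒ V = (4/9, 1)
through B parallel to CV: direction (0, 1); meets VG at Y = (0, 9/5)
Y = V + t·(G−V) with t = -4/5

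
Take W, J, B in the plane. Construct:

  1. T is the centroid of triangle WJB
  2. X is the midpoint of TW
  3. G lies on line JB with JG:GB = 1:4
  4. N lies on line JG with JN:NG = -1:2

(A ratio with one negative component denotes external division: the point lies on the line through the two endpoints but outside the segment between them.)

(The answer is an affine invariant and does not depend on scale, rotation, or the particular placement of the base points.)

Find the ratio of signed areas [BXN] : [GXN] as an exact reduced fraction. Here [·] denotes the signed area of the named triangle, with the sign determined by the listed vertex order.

[BXN]:[GXN] = 3

Set W = (0, 0), J = (1, 0), B = (0, 1); any affine frame gives the same invariant.
1. T is the centroid of triangle WJB ⇒ T = (1/3, 1/3)
2. X is the midpoint of TW ⇒ X = (1/6, 1/6)
3. G lies on line JB with JG:GB = 1:4 ⇒ G = (4/5, 1/5)
4. N lies on line JG with JN:NG = -1:2 ⇒ N = (6/5, -1/5)
2·[BXN] = 4/5, 2·[GXN] = 4/15
[BXN]:[GXN] = 4/5:4/15 = 3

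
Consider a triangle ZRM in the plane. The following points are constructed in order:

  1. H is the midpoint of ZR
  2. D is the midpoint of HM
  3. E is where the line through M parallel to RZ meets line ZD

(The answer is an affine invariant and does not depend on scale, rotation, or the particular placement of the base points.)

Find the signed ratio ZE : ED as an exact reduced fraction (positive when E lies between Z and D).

Work in coordinates with Z = (0, 0), R = (1, 0), M = (0, 1).
1. H is the midpoint of ZR ⇒ H = (1/2, 0)
2. D is the midpoint of HM ⇒ D = (1/4, 1/2)
3. E is where the line through M parallel to RZ meets line ZD ⇒ E = (1/2, 1)
E = Z + t·(D−Z) with t = 2, so ZE:ED = t:(1−t) = 2:-1

ZE:ED = -2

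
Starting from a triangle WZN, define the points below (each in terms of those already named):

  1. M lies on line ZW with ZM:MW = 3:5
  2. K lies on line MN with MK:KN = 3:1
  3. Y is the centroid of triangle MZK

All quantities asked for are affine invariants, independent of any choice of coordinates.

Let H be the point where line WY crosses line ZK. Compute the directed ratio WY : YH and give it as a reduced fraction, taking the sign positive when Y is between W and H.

Work in coordinates with W = (0, 0), Z = (1, 0), N = (0, 1).
1. M lies on line ZW with ZM:MW = 3:5 ⇒ M = (5/8, 0)
2. K lies on line MN with MK:KN = 3:1 ⇒ K = (5/32, 3/4)
3. Y is the centroid of triangle MZK ⇒ Y = (19/32, 1/4)
line WY meets ZK at H = (19/28, 2/7)
Y = W + t·(H−W) with t = 7/8, so WY:YH = 7/8:1/8

WY:YH = 7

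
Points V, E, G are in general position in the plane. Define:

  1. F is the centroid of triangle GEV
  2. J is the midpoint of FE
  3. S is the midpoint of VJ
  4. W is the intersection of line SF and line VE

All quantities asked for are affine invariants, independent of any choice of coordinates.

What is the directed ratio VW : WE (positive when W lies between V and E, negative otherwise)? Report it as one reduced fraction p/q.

Choose coordinates V = (0, 0), E = (1, 0), G = (0, 1).
1. F is the centroid of triangle GEV ⇒ F = (1/3, 1/3)
2. J is the midpoint of FE ⇒ J = (2/3, 1/6)
3. S is the midpoint of VJ ⇒ S = (1/3, 1/12)
4. W is the intersection of line SF and line VE ⇒ W = (1/3, 0)
W = V + t·(E−V) with t = 1/3, so VW:WE = t:(1−t) = 1/3:2/3

VW:WE = 1/2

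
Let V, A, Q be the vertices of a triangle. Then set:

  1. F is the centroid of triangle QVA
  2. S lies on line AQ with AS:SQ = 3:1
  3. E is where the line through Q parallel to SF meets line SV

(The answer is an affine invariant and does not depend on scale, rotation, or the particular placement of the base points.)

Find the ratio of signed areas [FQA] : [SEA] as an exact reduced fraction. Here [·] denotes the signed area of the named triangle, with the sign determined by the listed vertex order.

[FQA]:[SEA] = -8/9

Choose coordinates V = (0, 0), A = (1, 0), Q = (0, 1).
1. F is the centroid of triangle QVA ⇒ F = (1/3, 1/3)
2. S lies on line AQ with AS:SQ = 3:1 ⇒ S = (1/4, 3/4)
3. E is where the line through Q parallel to SF meets line SV ⇒ E = (1/8, 3/8)
2·[FQA] = -1/3, 2·[SEA] = 3/8
[FQA]:[SEA] = -1/3:3/8 = -8/9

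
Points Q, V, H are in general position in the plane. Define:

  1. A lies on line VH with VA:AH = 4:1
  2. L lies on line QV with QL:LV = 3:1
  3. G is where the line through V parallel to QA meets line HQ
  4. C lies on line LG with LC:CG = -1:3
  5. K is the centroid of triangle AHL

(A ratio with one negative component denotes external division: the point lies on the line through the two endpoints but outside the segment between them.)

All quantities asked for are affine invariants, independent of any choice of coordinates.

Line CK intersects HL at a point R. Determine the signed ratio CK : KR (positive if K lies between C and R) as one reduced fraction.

Choose coordinates Q = (0, 0), V = (1, 0), H = (0, 1).
1. A lies on line VH with VA:AH = 4:1 ⇒ A = (1/5, 4/5)
2. L lies on line QV with QL:LV = 3:1 ⇒ L = (3/4, 0)
3. G is where the line through V parallel to QA meets line HQ ⇒ G = (0, -4)
4. C lies on line LG with LC:CG = -1:3 ⇒ C = (9/8, 2)
5. K is the centroid of triangle AHL ⇒ K = (19/60, 3/5)
line CK meets HL at R = (69/223, 131/223)
K = C + t·(R−C) with t = 223/225, so CK:KR = 223/225:2/225

CK:KR = 223/2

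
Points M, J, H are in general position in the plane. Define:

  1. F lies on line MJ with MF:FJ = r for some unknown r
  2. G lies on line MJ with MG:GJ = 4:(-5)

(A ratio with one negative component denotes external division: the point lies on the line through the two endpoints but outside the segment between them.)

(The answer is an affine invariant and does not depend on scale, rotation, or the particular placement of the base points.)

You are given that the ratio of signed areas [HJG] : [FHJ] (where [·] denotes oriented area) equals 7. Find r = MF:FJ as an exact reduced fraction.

Work in coordinates with M = (0, 0), J = (1, 0), H = (0, 1).
1. With MF:FJ = r, write λ = r/(r+1) so F = M + λ·(J−M); F is affine-linear in λ
2. G lies on line MJ with MG:GJ = 4:(-5) ⇒ G = (-4, 0)
Every point depending on F is an affine combination of F and λ-independent points, so each such coordinate is linear in λ; the λ² term in each signed area is a multiple of (J−M)×(J−M) = 0, so 2·[HJG] and 2·[FHJ] are each linear in λ. Evaluating at λ=0 and λ=1:
  2·[HJG] = -5,   2·[FHJ] = λ − 1
So [HJG]:[FHJ] = (-5) / (λ − 1). Setting this equal to 7:
  -5 = 7·(λ − 1)  ⇒  λ = 2/7
Then r = λ/(1−λ) = (2/7)/(5/7) = 2/5. Check: with r = 2/5, F = (2/7, 0) and [HJG]:[FHJ] = 7 as required.

r = 2/5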